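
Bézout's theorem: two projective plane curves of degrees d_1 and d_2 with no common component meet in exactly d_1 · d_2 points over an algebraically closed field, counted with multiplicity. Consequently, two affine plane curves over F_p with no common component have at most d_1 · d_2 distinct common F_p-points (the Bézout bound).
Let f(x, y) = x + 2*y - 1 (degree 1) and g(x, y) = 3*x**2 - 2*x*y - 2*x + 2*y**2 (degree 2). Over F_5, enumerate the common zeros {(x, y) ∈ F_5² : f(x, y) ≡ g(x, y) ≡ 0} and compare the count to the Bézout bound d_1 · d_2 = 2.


Common zeros: ∅; count = 0; Bézout bound = 2.

deg(f) = 1, deg(g) = 2, so Bézout bound = 2.
Scan x ∈ F_5. For each x, list the y ∈ F_5 with f(x, y) ≡ 0 and those with g(x, y) ≡ 0 (mod 5); the common zeros in that column are the intersection.
  x = 0: f ≡ 0 at y ∈ {3}; g ≡ 0 at y ∈ {0}; common: ∅.
  x = 1: f ≡ 0 at y ∈ {0}; g ≡ 0 at y ∈ {2, 4}; common: ∅.
  x = 2: f ≡ 0 at y ∈ {2}; g ≡ 0 at y ∈ ∅; common: ∅.
  x = 3: f ≡ 0 at y ∈ {4}; g ≡ 0 at y ∈ ∅; common: ∅.
  x = 4: f ≡ 0 at y ∈ {1}; g ≡ 0 at y ∈ {0, 4}; common: ∅.
Collecting: common zeros = ∅, so the count is 0.
Comparison with the Bézout bound: 0 ≤ 2 = deg(f)·deg(g), as expected for curves with no common component (the affine F_5-count falls short of the bound because intersections may lie at infinity, over extension fields, or carry multiplicity).


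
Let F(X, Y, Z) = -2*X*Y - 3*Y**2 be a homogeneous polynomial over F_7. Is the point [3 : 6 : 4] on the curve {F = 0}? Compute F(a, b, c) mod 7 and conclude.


F(3,6,4) ≡ 3 (mod 7); P is NOT on the curve.

Evaluate F(3, 6, 4) term-by-term (mod 7).
  -2*X*Y ↦ -2·3·6·1 = -36
  -3*Y**2 ↦ -3·1·36·1 = -108
Sum: F(3, 6, 4) = (-36) + (-108) = -144.
Reducing mod 7: -144 ≡ 3 (mod 7).
Since F(a, b, c) ≡ 3 ≠ 0 (mod 7), P does NOT lie on the curve.


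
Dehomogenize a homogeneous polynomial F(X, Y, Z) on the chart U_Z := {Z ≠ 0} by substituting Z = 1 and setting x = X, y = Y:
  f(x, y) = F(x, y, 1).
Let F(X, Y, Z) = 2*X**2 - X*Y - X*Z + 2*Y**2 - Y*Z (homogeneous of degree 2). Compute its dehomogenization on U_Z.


f(x, y) = 2*x**2 - x*y - x + 2*y**2 - y

On U_Z we set Z = 1. Each monomial c·X^i·Y^j·Z^k in F becomes c·x^i·y^j·1^k = c·x^i·y^j.
Substituting Z = 1: F(X, Y, 1) = 2*x**2 - x*y - x + 2*y**2 - y.
Note: deg(f) ≤ deg(F) = 2; strict inequality happens when F is divisible by Z (lost terms).


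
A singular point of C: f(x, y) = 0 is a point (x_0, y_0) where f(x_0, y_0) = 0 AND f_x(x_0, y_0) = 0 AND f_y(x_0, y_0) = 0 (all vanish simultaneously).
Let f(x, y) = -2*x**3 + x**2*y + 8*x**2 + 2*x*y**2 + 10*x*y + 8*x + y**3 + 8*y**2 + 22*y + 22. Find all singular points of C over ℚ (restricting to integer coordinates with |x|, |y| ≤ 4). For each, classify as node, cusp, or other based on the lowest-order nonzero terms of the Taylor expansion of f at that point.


Singular points: {(1, -3)}; classification: node.

Compute partial derivatives:
  f_x = -6*x**2 + 2*x*y + 16*x + 2*y**2 + 10*y + 8.
  f_y = x**2 + 4*x*y + 10*x + 3*y**2 + 16*y + 22.
Scan x_0 ∈ {−4, ..., 4}. For each x_0, f_y(x_0, y) is a polynomial in y; find its integer roots y ∈ {−4, ..., 4}, then test f_x and f at those candidates.
  x = -4: f_y(-4, y) = 3*y**2 - 2; no integer root y with |y| ≤ 4.
  x = -3: f_y(-3, y) = 3*y**2 + 4*y + 1; vanishes at y ∈ {-1}. (-3, -1): f_x = -96 ≠ 0.
  x = -2: f_y(-2, y) = 3*y**2 + 8*y + 6; no integer root y with |y| ≤ 4.
  x = -1: f_y(-1, y) = 3*y**2 + 12*y + 13; no integer root y with |y| ≤ 4.
  x = 0: f_y(0, y) = 3*y**2 + 16*y + 22; no integer root y with |y| ≤ 4.
  x = 1: f_y(1, y) = 3*y**2 + 20*y + 33; vanishes at y ∈ {-3}. (1, -3): f_x = 0, f = 0 — SINGULAR.
  x = 2: f_y(2, y) = 3*y**2 + 24*y + 46; no integer root y with |y| ≤ 4.
  x = 3: f_y(3, y) = 3*y**2 + 28*y + 61; no integer root y with |y| ≤ 4.
  x = 4: f_y(4, y) = 3*y**2 + 32*y + 78; no integer root y with |y| ≤ 4.
Only singular point on the grid: (1, -3).
Classify: substitute x = 1 + u, y = -3 + v and expand: f = -2*u**3 + u**2*v - u**2 + 2*u*v**2 + v**3 + v**2.
No constant or linear terms (consistent with a singular point). Quadratic part: -u**2 + v**2. Cubic part: -2*u**3 + u**2*v + 2*u*v**2 + v**3.
The quadratic part v**2 - u**2 = (v − u)(v + u) splits into two distinct linear factors, so there are two distinct tangent lines y − -3 = ±(x − 1) — this is a node (ordinary double point).
Classification: node.


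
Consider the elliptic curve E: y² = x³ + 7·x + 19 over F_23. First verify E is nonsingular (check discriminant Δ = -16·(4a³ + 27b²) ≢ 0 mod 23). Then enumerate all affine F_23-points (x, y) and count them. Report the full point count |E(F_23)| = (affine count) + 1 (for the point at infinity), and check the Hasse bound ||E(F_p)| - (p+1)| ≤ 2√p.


Affine points = {(1, 2), (1, 21), (2, 8), (2, 15), (5, 8), (5, 15), (6, 1), (6, 22), (8, 9), (8, 14), (9, 11), (9, 12), (10, 10), (10, 13), (11, 1), (11, 22), (14, 3), (14, 20), (15, 7), (15, 16), (16, 8), (16, 15)}; affine count = 22; |E(F_23)| = 23.

Discriminant check: Δ ∝ 4a³ + 27b² = 4·7³ + 27·19² = 4·343 + 27·361 ≡ 10 (mod 23). Nonzero ⇒ E is nonsingular.
For each x ∈ F_23, compute rhs = x³ + 7·x + 19 mod 23, then count y ∈ F_23 with y² ≡ rhs.
  x = 0: rhs = 19, matching y values: none (0 points).
  x = 1: rhs = 4, matching y values: 2, 21 (2 points).
  x = 2: rhs = 18, matching y values: 8, 15 (2 points).
  x = 3: rhs = 21, matching y values: none (0 points).
  x = 4: rhs = 19, matching y values: none (0 points).
  x = 5: rhs = 18, matching y values: 8, 15 (2 points).
  x = 6: rhs = 1, matching y values: 1, 22 (2 points).
  x = 7: rhs = 20, matching y values: none (0 points).
  x = 8: rhs = 12, matching y values: 9, 14 (2 points).
  x = 9: rhs = 6, matching y values: 11, 12 (2 points).
  x = 10: rhs = 8, matching y values: 10, 13 (2 points).
  x = 11: rhs = 1, matching y values: 1, 22 (2 points).
  x = 12: rhs = 14, matching y values: none (0 points).
  x = 13: rhs = 7, matching y values: none (0 points).
  x = 14: rhs = 9, matching y values: 3, 20 (2 points).
  x = 15: rhs = 3, matching y values: 7, 16 (2 points).
  x = 16: rhs = 18, matching y values: 8, 15 (2 points).
  x = 17: rhs = 14, matching y values: none (0 points).
  x = 18: rhs = 20, matching y values: none (0 points).
  x = 19: rhs = 19, matching y values: none (0 points).
  x = 20: rhs = 17, matching y values: none (0 points).
  x = 21: rhs = 20, matching y values: none (0 points).
  x = 22: rhs = 11, matching y values: none (0 points).
Total affine count: 22.
Full point count |E(F_23)| = 22 + 1 = 23.
Hasse bound: |23 − (23+1)| = |-1| = 1 ≤ 2√23 ≈ 9.5917 ✓.


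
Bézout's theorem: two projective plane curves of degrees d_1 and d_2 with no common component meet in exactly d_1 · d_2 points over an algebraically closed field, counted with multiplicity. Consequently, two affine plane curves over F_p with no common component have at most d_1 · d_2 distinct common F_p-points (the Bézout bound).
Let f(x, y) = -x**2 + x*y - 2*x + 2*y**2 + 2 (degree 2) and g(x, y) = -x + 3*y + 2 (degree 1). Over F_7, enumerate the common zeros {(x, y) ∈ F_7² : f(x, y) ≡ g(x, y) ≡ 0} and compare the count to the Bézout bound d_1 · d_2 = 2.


Common zeros: ∅; count = 0; Bézout bound = 2.

deg(f) = 2, deg(g) = 1, so Bézout bound = 2.
Scan x ∈ F_7. For each x, list the y ∈ F_7 with f(x, y) ≡ 0 and those with g(x, y) ≡ 0 (mod 7); the common zeros in that column are the intersection.
  x = 0: f ≡ 0 at y ∈ ∅; g ≡ 0 at y ∈ {4}; common: ∅.
  x = 1: f ≡ 0 at y ∈ {4, 6}; g ≡ 0 at y ∈ {2}; common: ∅.
  x = 2: f ≡ 0 at y ∈ ∅; g ≡ 0 at y ∈ {0}; common: ∅.
  x = 3: f ≡ 0 at y ∈ {3, 6}; g ≡ 0 at y ∈ {5}; common: ∅.
  x = 4: f ≡ 0 at y ∈ ∅; g ≡ 0 at y ∈ {3}; common: ∅.
  x = 5: f ≡ 0 at y ∈ {3, 5}; g ≡ 0 at y ∈ {1}; common: ∅.
  x = 6: f ≡ 0 at y ∈ ∅; g ≡ 0 at y ∈ {6}; common: ∅.
Collecting: common zeros = ∅, so the count is 0.
Comparison with the Bézout bound: 0 ≤ 2 = deg(f)·deg(g), as expected for curves with no common component (the affine F_7-count falls short of the bound because intersections may lie at infinity, over extension fields, or carry multiplicity).


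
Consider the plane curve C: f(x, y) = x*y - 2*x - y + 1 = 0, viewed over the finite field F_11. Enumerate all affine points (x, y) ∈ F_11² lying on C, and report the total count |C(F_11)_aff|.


Affine F_11-points: {(0, 1), (2, 3), (3, 8), (4, 6), (5, 5), (6, 0), (7, 4), (8, 10), (9, 9), (10, 7)}; count = 10.

For each of the 121 pairs (x, y) ∈ F_11², evaluate f(x, y) mod 11. Record the zeros.
  x = 0: [0↦1, 1↦0, 2↦10, 3↦9, 4↦8, 5↦7, 6↦6, 7↦5, 8↦4, 9↦3, 10↦2]  zeros at y ∈ {1}
  x = 1: [0↦10, 1↦10, 2↦10, 3↦10, 4↦10, 5↦10, 6↦10, 7↦10, 8↦10, 9↦10, 10↦10]  zeros at y ∈ ∅
  x = 2: [0↦8, 1↦9, 2↦10, 3↦0, 4↦1, 5↦2, 6↦3, 7↦4, 8↦5, 9↦6, 10↦7]  zeros at y ∈ {3}
  x = 3: [0↦6, 1↦8, 2↦10, 3↦1, 4↦3, 5↦5, 6↦7, 7↦9, 8↦0, 9↦2, 10↦4]  zeros at y ∈ {8}
  x = 4: [0↦4, 1↦7, 2↦10, 3↦2, 4↦5, 5↦8, 6↦0, 7↦3, 8↦6, 9↦9, 10↦1]  zeros at y ∈ {6}
  x = 5: [0↦2, 1↦6, 2↦10, 3↦3, 4↦7, 5↦0, 6↦4, 7↦8, 8↦1, 9↦5, 10↦9]  zeros at y ∈ {5}
  x = 6: [0↦0, 1↦5, 2↦10, 3↦4, 4↦9, 5↦3, 6↦8, 7↦2, 8↦7, 9↦1, 10↦6]  zeros at y ∈ {0}
  x = 7: [0↦9, 1↦4, 2↦10, 3↦5, 4↦0, 5↦6, 6↦1, 7↦7, 8↦2, 9↦8, 10↦3]  zeros at y ∈ {4}
  x = 8: [0↦7, 1↦3, 2↦10, 3↦6, 4↦2, 5↦9, 6↦5, 7↦1, 8↦8, 9↦4, 10↦0]  zeros at y ∈ {10}
  x = 9: [0↦5, 1↦2, 2↦10, 3↦7, 4↦4, 5↦1, 6↦9, 7↦6, 8↦3, 9↦0, 10↦8]  zeros at y ∈ {9}
  x = 10: [0↦3, 1↦1, 2↦10, 3↦8, 4↦6, 5↦4, 6↦2, 7↦0, 8↦9, 9↦7, 10↦5]  zeros at y ∈ {7}
Collecting zeros: affine points = {(0, 1), (2, 3), (3, 8), (4, 6), (5, 5), (6, 0), (7, 4), (8, 10), (9, 9), (10, 7)}.
Total count |C(F_11)_aff| = 10.


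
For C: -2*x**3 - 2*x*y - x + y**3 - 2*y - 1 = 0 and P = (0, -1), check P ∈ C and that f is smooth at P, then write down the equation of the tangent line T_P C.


Tangent line at P: x + y + 1 = 0.

Step 1: f(0, -1) = 0, so P lies on C.
Step 2: partial derivatives
  f_x(x, y) = -6*x**2 - 2*y - 1, f_y(x, y) = -2*x + 3*y**2 - 2.
  f_x(P) = 1, f_y(P) = 1 (gradient nonzero, so P is smooth).
Step 3: tangent line at P: 1·(x − 0) + 1·(y − -1) = 0.
Expanding: x + y + 1 = 0.


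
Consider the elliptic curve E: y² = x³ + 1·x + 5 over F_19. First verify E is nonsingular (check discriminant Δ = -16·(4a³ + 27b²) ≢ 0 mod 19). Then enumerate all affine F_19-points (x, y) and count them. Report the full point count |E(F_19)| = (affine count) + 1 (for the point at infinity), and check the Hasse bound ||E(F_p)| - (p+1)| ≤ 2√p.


Affine points = {(0, 9), (0, 10), (1, 8), (1, 11), (3, 4), (3, 15), (4, 4), (4, 15), (11, 6), (11, 13), (12, 4), (12, 15), (13, 7), (13, 12)}; affine count = 14; |E(F_19)| = 15.

Discriminant check: Δ ∝ 4a³ + 27b² = 4·1³ + 27·5² = 4·1 + 27·25 ≡ 14 (mod 19). Nonzero ⇒ E is nonsingular.
For each x ∈ F_19, compute rhs = x³ + 1·x + 5 mod 19, then count y ∈ F_19 with y² ≡ rhs.
  x = 0: rhs = 5, matching y values: 9, 10 (2 points).
  x = 1: rhs = 7, matching y values: 8, 11 (2 points).
  x = 2: rhs = 15, matching y values: none (0 points).
  x = 3: rhs = 16, matching y values: 4, 15 (2 points).
  x = 4: rhs = 16, matching y values: 4, 15 (2 points).
  x = 5: rhs = 2, matching y values: none (0 points).
  x = 6: rhs = 18, matching y values: none (0 points).
  x = 7: rhs = 13, matching y values: none (0 points).
  x = 8: rhs = 12, matching y values: none (0 points).
  x = 9: rhs = 2, matching y values: none (0 points).
  x = 10: rhs = 8, matching y values: none (0 points).
  x = 11: rhs = 17, matching y values: 6, 13 (2 points).
  x = 12: rhs = 16, matching y values: 4, 15 (2 points).
  x = 13: rhs = 11, matching y values: 7, 12 (2 points).
  x = 14: rhs = 8, matching y values: none (0 points).
  x = 15: rhs = 13, matching y values: none (0 points).
  x = 16: rhs = 13, matching y values: none (0 points).
  x = 17: rhs = 14, matching y values: none (0 points).
  x = 18: rhs = 3, matching y values: none (0 points).
Total affine count: 14.
Full point count |E(F_19)| = 14 + 1 = 15.
Hasse bound: |15 − (19+1)| = |-5| = 5 ≤ 2√19 ≈ 8.7178 ✓.


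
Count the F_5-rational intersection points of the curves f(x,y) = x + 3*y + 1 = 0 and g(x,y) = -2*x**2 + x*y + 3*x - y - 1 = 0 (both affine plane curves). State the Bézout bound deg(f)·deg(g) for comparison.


Common zeros: {(1, 1)}; count = 1; Bézout bound = 2.

deg(f) = 1, deg(g) = 2, so Bézout bound = 2.
Scan x ∈ F_5. For each x, list the y ∈ F_5 with f(x, y) ≡ 0 and those with g(x, y) ≡ 0 (mod 5); the common zeros in that column are the intersection.
  x = 0: f ≡ 0 at y ∈ {3}; g ≡ 0 at y ∈ {4}; common: ∅.
  x = 1: f ≡ 0 at y ∈ {1}; g ≡ 0 at y ∈ {0, 1, 2, 3, 4}; common: {1}.
  x = 2: f ≡ 0 at y ∈ {4}; g ≡ 0 at y ∈ {3}; common: ∅.
  x = 3: f ≡ 0 at y ∈ {2}; g ≡ 0 at y ∈ {0}; common: ∅.
  x = 4: f ≡ 0 at y ∈ {0}; g ≡ 0 at y ∈ {2}; common: ∅.
Collecting: common zeros = {(1, 1)}, so the count is 1.
Comparison with the Bézout bound: 1 ≤ 2 = deg(f)·deg(g), as expected for curves with no common component (the affine F_5-count falls short of the bound because intersections may lie at infinity, over extension fields, or carry multiplicity).


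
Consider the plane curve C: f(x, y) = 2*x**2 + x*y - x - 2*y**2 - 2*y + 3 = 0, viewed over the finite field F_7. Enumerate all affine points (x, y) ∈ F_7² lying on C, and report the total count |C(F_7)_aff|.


Affine F_7-points: {(0, 3), (2, 1), (2, 6), (4, 4), (5, 1), (5, 4), (6, 3), (6, 6)}; count = 8.

For each of the 49 pairs (x, y) ∈ F_7², evaluate f(x, y) mod 7. Record the zeros.
  x = 0: [0↦3, 1↦6, 2↦5, 3↦0, 4↦5, 5↦6, 6↦3]  zeros at y ∈ {3}
  x = 1: [0↦4, 1↦1, 2↦1, 3↦4, 4↦3, 5↦5, 6↦3]  zeros at y ∈ ∅
  x = 2: [0↦2, 1↦0, 2↦1, 3↦5, 4↦5, 5↦1, 6↦0]  zeros at y ∈ {1, 6}
  x = 3: [0↦4, 1↦3, 2↦5, 3↦3, 4↦4, 5↦1, 6↦1]  zeros at y ∈ ∅
  x = 4: [0↦3, 1↦3, 2↦6, 3↦5, 4↦0, 5↦5, 6↦6]  zeros at y ∈ {4}
  x = 5: [0↦6, 1↦0, 2↦4, 3↦4, 4↦0, 5↦6, 6↦1]  zeros at y ∈ {1, 4}
  x = 6: [0↦6, 1↦1, 2↦6, 3↦0, 4↦4, 5↦4, 6↦0]  zeros at y ∈ {3, 6}
Collecting zeros: affine points = {(0, 3), (2, 1), (2, 6), (4, 4), (5, 1), (5, 4), (6, 3), (6, 6)}.
Total count |C(F_7)_aff| = 8.


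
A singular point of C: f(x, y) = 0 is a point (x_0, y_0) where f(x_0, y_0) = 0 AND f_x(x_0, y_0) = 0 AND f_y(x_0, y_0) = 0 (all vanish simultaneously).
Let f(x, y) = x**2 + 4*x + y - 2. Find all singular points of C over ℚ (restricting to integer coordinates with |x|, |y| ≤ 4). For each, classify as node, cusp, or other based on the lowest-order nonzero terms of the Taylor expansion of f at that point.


No singular points in the scanned grid; C is smooth there.

Compute partial derivatives:
  f_x = 2*x + 4.
  f_y = 1.
f_y = 1 is a nonzero constant, so f_y never vanishes: no point (x, y) can satisfy f = f_x = f_y = 0. In particular no (x, y) ∈ {−4, ..., 4}² is singular; the curve is smooth.


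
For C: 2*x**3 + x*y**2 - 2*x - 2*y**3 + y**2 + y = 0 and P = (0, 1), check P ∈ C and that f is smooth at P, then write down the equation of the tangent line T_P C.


Tangent line at P: -x - 3*y + 3 = 0.

Step 1: f(0, 1) = 0, so P lies on C.
Step 2: partial derivatives
  f_x(x, y) = 6*x**2 + y**2 - 2, f_y(x, y) = 2*x*y - 6*y**2 + 2*y + 1.
  f_x(P) = -1, f_y(P) = -3 (gradient nonzero, so P is smooth).
Step 3: tangent line at P: -1·(x − 0) + -3·(y − 1) = 0.
Expanding: -x - 3*y + 3 = 0.


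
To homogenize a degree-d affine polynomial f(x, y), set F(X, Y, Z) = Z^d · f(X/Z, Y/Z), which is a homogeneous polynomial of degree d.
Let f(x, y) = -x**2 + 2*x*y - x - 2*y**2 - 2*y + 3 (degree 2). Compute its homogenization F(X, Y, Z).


F(X, Y, Z) = -X**2 + 2*X*Y - X*Z - 2*Y**2 - 2*Y*Z + 3*Z**2

deg(f) = 2.
Substitute x = X/Z, y = Y/Z into f, then multiply by Z^2.
  monomial -1·x^2·y^0 ↦ -1·X^2·Y^0·Z^0.
  monomial 2·x^1·y^1 ↦ 2·X^1·Y^1·Z^0.
  monomial -1·x^1·y^0 ↦ -1·X^1·Y^0·Z^1.
  monomial -2·x^0·y^2 ↦ -2·X^0·Y^2·Z^0.
  monomial -2·x^0·y^1 ↦ -2·X^0·Y^1·Z^1.
  monomial 3·x^0·y^0 ↦ 3·X^0·Y^0·Z^2.
Collecting: F(X, Y, Z) = -X**2 + 2*X*Y - X*Z - 2*Y**2 - 2*Y*Z + 3*Z**2.


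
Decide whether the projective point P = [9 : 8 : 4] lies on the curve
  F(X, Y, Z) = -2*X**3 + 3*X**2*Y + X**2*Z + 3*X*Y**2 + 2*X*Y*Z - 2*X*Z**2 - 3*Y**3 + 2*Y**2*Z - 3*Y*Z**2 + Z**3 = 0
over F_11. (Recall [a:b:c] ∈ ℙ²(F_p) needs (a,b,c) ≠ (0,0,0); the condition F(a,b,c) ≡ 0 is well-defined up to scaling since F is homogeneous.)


F(9,8,4) ≡ 8 (mod 11); P is NOT on the curve.

Evaluate F(9, 8, 4) term-by-term (mod 11).
  -2*X**3 ↦ -2·729·1·1 = -1458
  3*X**2*Y ↦ 3·81·8·1 = 1944
  X**2*Z ↦ 1·81·1·4 = 324
  3*X*Y**2 ↦ 3·9·64·1 = 1728
  2*X*Y*Z ↦ 2·9·8·4 = 576
  -2*X*Z**2 ↦ -2·9·1·16 = -288
  -3*Y**3 ↦ -3·1·512·1 = -1536
  2*Y**2*Z ↦ 2·1·64·4 = 512
  -3*Y*Z**2 ↦ -3·1·8·16 = -384
  Z**3 ↦ 1·1·1·64 = 64
Sum: F(9, 8, 4) = (-1458) + (1944) + (324) + (1728) + (576) + (-288) + (-1536) + (512) + (-384) + (64) = 1482.
Reducing mod 11: 1482 ≡ 8 (mod 11).
Since F(a, b, c) ≡ 8 ≠ 0 (mod 11), P does NOT lie on the curve.


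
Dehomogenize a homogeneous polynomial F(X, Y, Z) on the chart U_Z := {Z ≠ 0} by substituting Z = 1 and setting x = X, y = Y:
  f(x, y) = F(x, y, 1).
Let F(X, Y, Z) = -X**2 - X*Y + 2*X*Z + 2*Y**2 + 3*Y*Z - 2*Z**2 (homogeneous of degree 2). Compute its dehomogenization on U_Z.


f(x, y) = -x**2 - x*y + 2*x + 2*y**2 + 3*y - 2

On U_Z we set Z = 1. Each monomial c·X^i·Y^j·Z^k in F becomes c·x^i·y^j·1^k = c·x^i·y^j.
Substituting Z = 1: F(X, Y, 1) = -x**2 - x*y + 2*x + 2*y**2 + 3*y - 2.
Note: deg(f) ≤ deg(F) = 2; strict inequality happens when F is divisible by Z (lost terms).


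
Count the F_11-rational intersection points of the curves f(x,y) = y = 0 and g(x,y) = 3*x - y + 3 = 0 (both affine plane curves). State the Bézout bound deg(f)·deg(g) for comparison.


Common zeros: {(10, 0)}; count = 1; Bézout bound = 1.

deg(f) = 1, deg(g) = 1, so Bézout bound = 1.
Scan x ∈ F_11. For each x, list the y ∈ F_11 with f(x, y) ≡ 0 and those with g(x, y) ≡ 0 (mod 11); the common zeros in that column are the intersection.
  x = 0: f ≡ 0 at y ∈ {0}; g ≡ 0 at y ∈ {3}; common: ∅.
  x = 1: f ≡ 0 at y ∈ {0}; g ≡ 0 at y ∈ {6}; common: ∅.
  x = 2: f ≡ 0 at y ∈ {0}; g ≡ 0 at y ∈ {9}; common: ∅.
  x = 3: f ≡ 0 at y ∈ {0}; g ≡ 0 at y ∈ {1}; common: ∅.
  x = 4: f ≡ 0 at y ∈ {0}; g ≡ 0 at y ∈ {4}; common: ∅.
  x = 5: f ≡ 0 at y ∈ {0}; g ≡ 0 at y ∈ {7}; common: ∅.
  x = 6: f ≡ 0 at y ∈ {0}; g ≡ 0 at y ∈ {10}; common: ∅.
  x = 7: f ≡ 0 at y ∈ {0}; g ≡ 0 at y ∈ {2}; common: ∅.
  x = 8: f ≡ 0 at y ∈ {0}; g ≡ 0 at y ∈ {5}; common: ∅.
  x = 9: f ≡ 0 at y ∈ {0}; g ≡ 0 at y ∈ {8}; common: ∅.
  x = 10: f ≡ 0 at y ∈ {0}; g ≡ 0 at y ∈ {0}; common: {0}.
Collecting: common zeros = {(10, 0)}, so the count is 1.
Comparison with the Bézout bound: 1 ≤ 1 = deg(f)·deg(g), as expected for curves with no common component (the bound is attained).


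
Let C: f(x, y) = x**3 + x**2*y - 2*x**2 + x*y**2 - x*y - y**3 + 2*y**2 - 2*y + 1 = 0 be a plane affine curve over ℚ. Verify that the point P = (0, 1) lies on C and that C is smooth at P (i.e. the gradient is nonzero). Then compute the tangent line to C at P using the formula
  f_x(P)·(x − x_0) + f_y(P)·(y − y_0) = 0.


Tangent line at P: 1 - y = 0.

Step 1: f(0, 1) = 0, so P lies on C.
Step 2: partial derivatives
  f_x(x, y) = 3*x**2 + 2*x*y - 4*x + y**2 - y, f_y(x, y) = x**2 + 2*x*y - x - 3*y**2 + 4*y - 2.
  f_x(P) = 0, f_y(P) = -1 (gradient nonzero, so P is smooth).
Step 3: tangent line at P: 0·(x − 0) + -1·(y − 1) = 0.
Expanding: 1 - y = 0.


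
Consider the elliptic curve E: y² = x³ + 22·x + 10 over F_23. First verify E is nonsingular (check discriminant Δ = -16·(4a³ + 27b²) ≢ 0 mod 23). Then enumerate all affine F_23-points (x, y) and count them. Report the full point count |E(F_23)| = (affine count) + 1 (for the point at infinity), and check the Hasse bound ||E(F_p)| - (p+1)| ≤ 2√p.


Affine points = {(2, 4), (2, 19), (4, 1), (4, 22), (6, 6), (6, 17), (7, 1), (7, 22), (8, 10), (8, 13), (12, 1), (12, 22), (13, 3), (13, 20), (14, 7), (14, 16), (15, 9), (15, 14), (20, 3), (20, 20), (21, 2), (21, 21)}; affine count = 22; |E(F_23)| = 23.

Discriminant check: Δ ∝ 4a³ + 27b² = 4·22³ + 27·10² = 4·10648 + 27·100 ≡ 5 (mod 23). Nonzero ⇒ E is nonsingular.
For each x ∈ F_23, compute rhs = x³ + 22·x + 10 mod 23, then count y ∈ F_23 with y² ≡ rhs.
  x = 0: rhs = 10, matching y values: none (0 points).
  x = 1: rhs = 10, matching y values: none (0 points).
  x = 2: rhs = 16, matching y values: 4, 19 (2 points).
  x = 3: rhs = 11, matching y values: none (0 points).
  x = 4: rhs = 1, matching y values: 1, 22 (2 points).
  x = 5: rhs = 15, matching y values: none (0 points).
  x = 6: rhs = 13, matching y values: 6, 17 (2 points).
  x = 7: rhs = 1, matching y values: 1, 22 (2 points).
  x = 8: rhs = 8, matching y values: 10, 13 (2 points).
  x = 9: rhs = 17, matching y values: none (0 points).
  x = 10: rhs = 11, matching y values: none (0 points).
  x = 11: rhs = 19, matching y values: none (0 points).
  x = 12: rhs = 1, matching y values: 1, 22 (2 points).
  x = 13: rhs = 9, matching y values: 3, 20 (2 points).
  x = 14: rhs = 3, matching y values: 7, 16 (2 points).
  x = 15: rhs = 12, matching y values: 9, 14 (2 points).
  x = 16: rhs = 19, matching y values: none (0 points).
  x = 17: rhs = 7, matching y values: none (0 points).
  x = 18: rhs = 5, matching y values: none (0 points).
  x = 19: rhs = 19, matching y values: none (0 points).
  x = 20: rhs = 9, matching y values: 3, 20 (2 points).
  x = 21: rhs = 4, matching y values: 2, 21 (2 points).
  x = 22: rhs = 10, matching y values: none (0 points).
Total affine count: 22.
Full point count |E(F_23)| = 22 + 1 = 23.
Hasse bound: |23 − (23+1)| = |-1| = 1 ≤ 2√23 ≈ 9.5917 ✓.


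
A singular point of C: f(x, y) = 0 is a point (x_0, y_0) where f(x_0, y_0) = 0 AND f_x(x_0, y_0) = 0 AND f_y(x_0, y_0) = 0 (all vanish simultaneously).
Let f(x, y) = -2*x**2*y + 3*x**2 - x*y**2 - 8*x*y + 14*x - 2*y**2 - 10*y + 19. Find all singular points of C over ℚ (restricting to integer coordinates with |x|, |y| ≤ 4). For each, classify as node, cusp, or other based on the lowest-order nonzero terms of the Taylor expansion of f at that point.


Singular points: {(-3, 2)}; classification: node.

Compute partial derivatives:
  f_x = -4*x*y + 6*x - y**2 - 8*y + 14.
  f_y = -2*x**2 - 2*x*y - 8*x - 4*y - 10.
Scan x_0 ∈ {−4, ..., 4}. For each x_0, f_y(x_0, y) is a polynomial in y; find its integer roots y ∈ {−4, ..., 4}, then test f_x and f at those candidates.
  x = -4: f_y(-4, y) = 4*y - 10; no integer root y with |y| ≤ 4.
  x = -3: f_y(-3, y) = 2*y - 4; vanishes at y ∈ {2}. (-3, 2): f_x = 0, f = 0 — SINGULAR.
  x = -2: f_y(-2, y) = -2; no integer root y with |y| ≤ 4.
  x = -1: f_y(-1, y) = -2*y - 4; vanishes at y ∈ {-2}. (-1, -2): f_x = 12 ≠ 0.
  x = 0: f_y(0, y) = -4*y - 10; no integer root y with |y| ≤ 4.
  x = 1: f_y(1, y) = -6*y - 20; no integer root y with |y| ≤ 4.
  x = 2: f_y(2, y) = -8*y - 34; no integer root y with |y| ≤ 4.
  x = 3: f_y(3, y) = -10*y - 52; no integer root y with |y| ≤ 4.
  x = 4: f_y(4, y) = -12*y - 74; no integer root y with |y| ≤ 4.
Only singular point on the grid: (-3, 2).
Classify: substitute x = -3 + u, y = 2 + v and expand: f = -2*u**2*v - u**2 - u*v**2 + v**2.
No constant or linear terms (consistent with a singular point). Quadratic part: -u**2 + v**2. Cubic part: -2*u**2*v - u*v**2.
The quadratic part v**2 - u**2 = (v − u)(v + u) splits into two distinct linear factors, so there are two distinct tangent lines y − 2 = ±(x − -3) — this is a node (ordinary double point).
Classification: node.


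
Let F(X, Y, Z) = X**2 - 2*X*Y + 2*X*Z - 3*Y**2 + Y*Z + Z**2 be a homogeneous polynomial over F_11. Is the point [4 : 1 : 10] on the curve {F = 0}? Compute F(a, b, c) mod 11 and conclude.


F(4,1,10) ≡ 8 (mod 11); P is NOT on the curve.

Evaluate F(4, 1, 10) term-by-term (mod 11).
  X**2 ↦ 1·16·1·1 = 16
  -2*X*Y ↦ -2·4·1·1 = -8
  2*X*Z ↦ 2·4·1·10 = 80
  -3*Y**2 ↦ -3·1·1·1 = -3
  Y*Z ↦ 1·1·1·10 = 10
  Z**2 ↦ 1·1·1·100 = 100
Sum: F(4, 1, 10) = (16) + (-8) + (80) + (-3) + (10) + (100) = 195.
Reducing mod 11: 195 ≡ 8 (mod 11).
Since F(a, b, c) ≡ 8 ≠ 0 (mod 11), P does NOT lie on the curve.


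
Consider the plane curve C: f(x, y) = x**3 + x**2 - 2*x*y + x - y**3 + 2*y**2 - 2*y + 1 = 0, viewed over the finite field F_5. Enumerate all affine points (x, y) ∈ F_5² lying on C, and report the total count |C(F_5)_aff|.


Affine F_5-points: {(0, 1), (2, 0), (2, 1), (3, 0), (4, 0), (4, 2)}; count = 6.

For each of the 25 pairs (x, y) ∈ F_5², evaluate f(x, y) mod 5. Record the zeros.
  x = 0: [0↦1, 1↦0, 2↦2, 3↦1, 4↦1]  zeros at y ∈ {1}
  x = 1: [0↦4, 1↦1, 2↦1, 3↦3, 4↦1]  zeros at y ∈ ∅
  x = 2: [0↦0, 1↦0, 2↦3, 3↦3, 4↦4]  zeros at y ∈ {0, 1}
  x = 3: [0↦0, 1↦3, 2↦4, 3↦2, 4↦1]  zeros at y ∈ {0}
  x = 4: [0↦0, 1↦1, 2↦0, 3↦1, 4↦3]  zeros at y ∈ {0, 2}
Collecting zeros: affine points = {(0, 1), (2, 0), (2, 1), (3, 0), (4, 0), (4, 2)}.
Total count |C(F_5)_aff| = 6.


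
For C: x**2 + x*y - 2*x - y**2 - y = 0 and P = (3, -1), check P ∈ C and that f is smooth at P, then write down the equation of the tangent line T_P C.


Tangent line at P: 3*x + 4*y - 5 = 0.

Step 1: f(3, -1) = 0, so P lies on C.
Step 2: partial derivatives
  f_x(x, y) = 2*x + y - 2, f_y(x, y) = x - 2*y - 1.
  f_x(P) = 3, f_y(P) = 4 (gradient nonzero, so P is smooth).
Step 3: tangent line at P: 3·(x − 3) + 4·(y − -1) = 0.
Expanding: 3*x + 4*y - 5 = 0.


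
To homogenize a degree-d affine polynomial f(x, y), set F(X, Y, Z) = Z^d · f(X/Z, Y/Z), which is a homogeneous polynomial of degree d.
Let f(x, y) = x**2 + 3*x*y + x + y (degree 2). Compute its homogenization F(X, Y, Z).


F(X, Y, Z) = X**2 + 3*X*Y + X*Z + Y*Z

deg(f) = 2.
Substitute x = X/Z, y = Y/Z into f, then multiply by Z^2.
  monomial 1·x^2·y^0 ↦ 1·X^2·Y^0·Z^0.
  monomial 3·x^1·y^1 ↦ 3·X^1·Y^1·Z^0.
  monomial 1·x^1·y^0 ↦ 1·X^1·Y^0·Z^1.
  monomial 1·x^0·y^1 ↦ 1·X^0·Y^1·Z^1.
Collecting: F(X, Y, Z) = X**2 + 3*X*Y + X*Z + Y*Z.


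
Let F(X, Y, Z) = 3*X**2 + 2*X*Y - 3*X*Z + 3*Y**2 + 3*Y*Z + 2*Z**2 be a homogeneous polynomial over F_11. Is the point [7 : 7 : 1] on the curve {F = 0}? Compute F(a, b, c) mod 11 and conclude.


F(7,7,1) ≡ 9 (mod 11); P is NOT on the curve.

Evaluate F(7, 7, 1) term-by-term (mod 11).
  3*X**2 ↦ 3·49·1·1 = 147
  2*X*Y ↦ 2·7·7·1 = 98
  -3*X*Z ↦ -3·7·1·1 = -21
  3*Y**2 ↦ 3·1·49·1 = 147
  3*Y*Z ↦ 3·1·7·1 = 21
  2*Z**2 ↦ 2·1·1·1 = 2
Sum: F(7, 7, 1) = (147) + (98) + (-21) + (147) + (21) + (2) = 394.
Reducing mod 11: 394 ≡ 9 (mod 11).
Since F(a, b, c) ≡ 9 ≠ 0 (mod 11), P does NOT lie on the curve.


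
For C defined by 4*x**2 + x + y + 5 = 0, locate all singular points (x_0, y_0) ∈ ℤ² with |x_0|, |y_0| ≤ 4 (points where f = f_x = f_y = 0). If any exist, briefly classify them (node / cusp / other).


No singular points in the scanned grid; C is smooth there.

Compute partial derivatives:
  f_x = 8*x + 1.
  f_y = 1.
f_y = 1 is a nonzero constant, so f_y never vanishes: no point (x, y) can satisfy f = f_x = f_y = 0. In particular no (x, y) ∈ {−4, ..., 4}² is singular; the curve is smooth.


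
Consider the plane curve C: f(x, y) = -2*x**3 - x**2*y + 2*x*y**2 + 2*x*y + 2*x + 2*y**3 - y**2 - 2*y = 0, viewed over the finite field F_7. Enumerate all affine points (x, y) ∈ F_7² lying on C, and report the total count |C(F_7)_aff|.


Affine F_7-points: {(0, 0), (1, 0), (1, 4), (1, 6), (2, 3), (3, 4), (4, 6), (6, 0), (6, 6)}; count = 9.

For each of the 49 pairs (x, y) ∈ F_7², evaluate f(x, y) mod 7. Record the zeros.
  x = 0: [0↦0, 1↦6, 2↦1, 3↦4, 4↦6, 5↦5, 6↦6]  zeros at y ∈ {0}
  x = 1: [0↦0, 1↦2, 2↦4, 3↦4, 4↦0, 5↦4, 6↦0]  zeros at y ∈ {0, 4, 6}
  x = 2: [0↦2, 1↦5, 2↦5, 3↦0, 4↦2, 5↦2, 6↦5]  zeros at y ∈ {3}
  x = 3: [0↦1, 1↦3, 2↦6, 3↦1, 4↦0, 5↦1, 6↦2]  zeros at y ∈ {4}
  x = 4: [0↦6, 1↦5, 2↦2, 3↦2, 4↦3, 5↦3, 6↦0]  zeros at y ∈ {6}
  x = 5: [0↦5, 1↦6, 2↦2, 3↦5, 4↦6, 5↦3, 6↦1]  zeros at y ∈ ∅
  x = 6: [0↦0, 1↦1, 2↦1, 3↦5, 4↦4, 5↦3, 6↦0]  zeros at y ∈ {0, 6}
Collecting zeros: affine points = {(0, 0), (1, 0), (1, 4), (1, 6), (2, 3), (3, 4), (4, 6), (6, 0), (6, 6)}.
Total count |C(F_7)_aff| = 9.


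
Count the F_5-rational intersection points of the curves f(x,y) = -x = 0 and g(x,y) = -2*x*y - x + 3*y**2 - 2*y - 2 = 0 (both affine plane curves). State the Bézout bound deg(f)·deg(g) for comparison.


Common zeros: ∅; count = 0; Bézout bound = 2.

deg(f) = 1, deg(g) = 2, so Bézout bound = 2.
Scan x ∈ F_5. For each x, list the y ∈ F_5 with f(x, y) ≡ 0 and those with g(x, y) ≡ 0 (mod 5); the common zeros in that column are the intersection.
  x = 0: f ≡ 0 at y ∈ {0, 1, 2, 3, 4}; g ≡ 0 at y ∈ ∅; common: ∅.
  x = 1: f ≡ 0 at y ∈ ∅; g ≡ 0 at y ∈ ∅; common: ∅.
  x = 2: f ≡ 0 at y ∈ ∅; g ≡ 0 at y ∈ {3, 4}; common: ∅.
  x = 3: f ≡ 0 at y ∈ ∅; g ≡ 0 at y ∈ {0, 1}; common: ∅.
  x = 4: f ≡ 0 at y ∈ ∅; g ≡ 0 at y ∈ ∅; common: ∅.
Collecting: common zeros = ∅, so the count is 0.
Comparison with the Bézout bound: 0 ≤ 2 = deg(f)·deg(g), as expected for curves with no common component (the affine F_5-count falls short of the bound because intersections may lie at infinity, over extension fields, or carry multiplicity).


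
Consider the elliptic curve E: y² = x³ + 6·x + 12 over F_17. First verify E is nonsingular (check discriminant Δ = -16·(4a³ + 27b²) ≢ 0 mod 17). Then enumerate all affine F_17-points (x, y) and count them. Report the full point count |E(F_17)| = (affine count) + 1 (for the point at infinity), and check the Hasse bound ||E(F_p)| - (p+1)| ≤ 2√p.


Affine points = {(1, 6), (1, 11), (2, 7), (2, 10), (4, 7), (4, 10), (6, 3), (6, 14), (9, 8), (9, 9), (10, 1), (10, 16), (11, 7), (11, 10), (13, 3), (13, 14), (14, 1), (14, 16), (15, 3), (15, 14)}; affine count = 20; |E(F_17)| = 21.

Discriminant check: Δ ∝ 4a³ + 27b² = 4·6³ + 27·12² = 4·216 + 27·144 ≡ 9 (mod 17). Nonzero ⇒ E is nonsingular.
For each x ∈ F_17, compute rhs = x³ + 6·x + 12 mod 17, then count y ∈ F_17 with y² ≡ rhs.
  x = 0: rhs = 12, matching y values: none (0 points).
  x = 1: rhs = 2, matching y values: 6, 11 (2 points).
  x = 2: rhs = 15, matching y values: 7, 10 (2 points).
  x = 3: rhs = 6, matching y values: none (0 points).
  x = 4: rhs = 15, matching y values: 7, 10 (2 points).
  x = 5: rhs = 14, matching y values: none (0 points).
  x = 6: rhs = 9, matching y values: 3, 14 (2 points).
  x = 7: rhs = 6, matching y values: none (0 points).
  x = 8: rhs = 11, matching y values: none (0 points).
  x = 9: rhs = 13, matching y values: 8, 9 (2 points).
  x = 10: rhs = 1, matching y values: 1, 16 (2 points).
  x = 11: rhs = 15, matching y values: 7, 10 (2 points).
  x = 12: rhs = 10, matching y values: none (0 points).
  x = 13: rhs = 9, matching y values: 3, 14 (2 points).
  x = 14: rhs = 1, matching y values: 1, 16 (2 points).
  x = 15: rhs = 9, matching y values: 3, 14 (2 points).
  x = 16: rhs = 5, matching y values: none (0 points).
Total affine count: 20.
Full point count |E(F_17)| = 20 + 1 = 21.
Hasse bound: |21 − (17+1)| = |3| = 3 ≤ 2√17 ≈ 8.2462 ✓.


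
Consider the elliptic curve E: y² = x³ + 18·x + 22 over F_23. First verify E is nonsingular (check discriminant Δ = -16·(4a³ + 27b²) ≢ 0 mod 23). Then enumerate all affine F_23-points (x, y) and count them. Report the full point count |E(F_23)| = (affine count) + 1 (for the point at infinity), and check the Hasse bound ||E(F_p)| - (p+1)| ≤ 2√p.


Affine points = {(1, 8), (1, 15), (6, 1), (6, 22), (7, 10), (7, 13), (9, 4), (9, 19), (10, 11), (10, 12), (16, 6), (16, 17), (19, 1), (19, 22), (21, 1), (21, 22), (22, 7), (22, 16)}; affine count = 18; |E(F_23)| = 19.

Discriminant check: Δ ∝ 4a³ + 27b² = 4·18³ + 27·22² = 4·5832 + 27·484 ≡ 10 (mod 23). Nonzero ⇒ E is nonsingular.
For each x ∈ F_23, compute rhs = x³ + 18·x + 22 mod 23, then count y ∈ F_23 with y² ≡ rhs.
  x = 0: rhs = 22, matching y values: none (0 points).
  x = 1: rhs = 18, matching y values: 8, 15 (2 points).
  x = 2: rhs = 20, matching y values: none (0 points).
  x = 3: rhs = 11, matching y values: none (0 points).
  x = 4: rhs = 20, matching y values: none (0 points).
  x = 5: rhs = 7, matching y values: none (0 points).
  x = 6: rhs = 1, matching y values: 1, 22 (2 points).
  x = 7: rhs = 8, matching y values: 10, 13 (2 points).
  x = 8: rhs = 11, matching y values: none (0 points).
  x = 9: rhs = 16, matching y values: 4, 19 (2 points).
  x = 10: rhs = 6, matching y values: 11, 12 (2 points).
  x = 11: rhs = 10, matching y values: none (0 points).
  x = 12: rhs = 11, matching y values: none (0 points).
  x = 13: rhs = 15, matching y values: none (0 points).
  x = 14: rhs = 5, matching y values: none (0 points).
  x = 15: rhs = 10, matching y values: none (0 points).
  x = 16: rhs = 13, matching y values: 6, 17 (2 points).
  x = 17: rhs = 20, matching y values: none (0 points).
  x = 18: rhs = 14, matching y values: none (0 points).
  x = 19: rhs = 1, matching y values: 1, 22 (2 points).
  x = 20: rhs = 10, matching y values: none (0 points).
  x = 21: rhs = 1, matching y values: 1, 22 (2 points).
  x = 22: rhs = 3, matching y values: 7, 16 (2 points).
Total affine count: 18.
Full point count |E(F_23)| = 18 + 1 = 19.
Hasse bound: |19 − (23+1)| = |-5| = 5 ≤ 2√23 ≈ 9.5917 ✓.


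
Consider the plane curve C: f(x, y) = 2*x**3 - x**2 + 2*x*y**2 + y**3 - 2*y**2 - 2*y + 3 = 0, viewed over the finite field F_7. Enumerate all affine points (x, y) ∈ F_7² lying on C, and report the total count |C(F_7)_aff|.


Affine F_7-points: {(0, 1), (1, 5), (3, 3), (3, 4), (6, 0)}; count = 5.

For each of the 49 pairs (x, y) ∈ F_7², evaluate f(x, y) mod 7. Record the zeros.
  x = 0: [0↦3, 1↦0, 2↦6, 3↦6, 4↦6, 5↦5, 6↦2]  zeros at y ∈ {1}
  x = 1: [0↦4, 1↦3, 2↦1, 3↦4, 4↦4, 5↦0, 6↦5]  zeros at y ∈ {5}
  x = 2: [0↦1, 1↦2, 2↦6, 3↦5, 4↦5, 5↦5, 6↦4]  zeros at y ∈ ∅
  x = 3: [0↦6, 1↦2, 2↦5, 3↦0, 4↦0, 5↦4, 6↦4]  zeros at y ∈ {3, 4}
  x = 4: [0↦3, 1↦1, 2↦3, 3↦1, 4↦1, 5↦2, 6↦3]  zeros at y ∈ ∅
  x = 5: [0↦4, 1↦4, 2↦5, 3↦6, 4↦6, 5↦4, 6↦6]  zeros at y ∈ ∅
  x = 6: [0↦0, 1↦2, 2↦2, 3↦6, 4↦6, 5↦1, 6↦4]  zeros at y ∈ {0}
Collecting zeros: affine points = {(0, 1), (1, 5), (3, 3), (3, 4), (6, 0)}.
Total count |C(F_7)_aff| = 5.


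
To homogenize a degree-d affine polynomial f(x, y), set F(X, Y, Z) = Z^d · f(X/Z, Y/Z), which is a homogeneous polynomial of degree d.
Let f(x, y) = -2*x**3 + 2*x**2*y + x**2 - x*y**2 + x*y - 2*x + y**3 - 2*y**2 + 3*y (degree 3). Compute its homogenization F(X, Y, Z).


F(X, Y, Z) = -2*X**3 + 2*X**2*Y + X**2*Z - X*Y**2 + X*Y*Z - 2*X*Z**2 + Y**3 - 2*Y**2*Z + 3*Y*Z**2

deg(f) = 3.
Substitute x = X/Z, y = Y/Z into f, then multiply by Z^3.
  monomial -2·x^3·y^0 ↦ -2·X^3·Y^0·Z^0.
  monomial 2·x^2·y^1 ↦ 2·X^2·Y^1·Z^0.
  monomial 1·x^2·y^0 ↦ 1·X^2·Y^0·Z^1.
  monomial -1·x^1·y^2 ↦ -1·X^1·Y^2·Z^0.
  monomial 1·x^1·y^1 ↦ 1·X^1·Y^1·Z^1.
  monomial -2·x^1·y^0 ↦ -2·X^1·Y^0·Z^2.
  monomial 1·x^0·y^3 ↦ 1·X^0·Y^3·Z^0.
  monomial -2·x^0·y^2 ↦ -2·X^0·Y^2·Z^1.
  monomial 3·x^0·y^1 ↦ 3·X^0·Y^1·Z^2.
Collecting: F(X, Y, Z) = -2*X**3 + 2*X**2*Y + X**2*Z - X*Y**2 + X*Y*Z - 2*X*Z**2 + Y**3 - 2*Y**2*Z + 3*Y*Z**2.


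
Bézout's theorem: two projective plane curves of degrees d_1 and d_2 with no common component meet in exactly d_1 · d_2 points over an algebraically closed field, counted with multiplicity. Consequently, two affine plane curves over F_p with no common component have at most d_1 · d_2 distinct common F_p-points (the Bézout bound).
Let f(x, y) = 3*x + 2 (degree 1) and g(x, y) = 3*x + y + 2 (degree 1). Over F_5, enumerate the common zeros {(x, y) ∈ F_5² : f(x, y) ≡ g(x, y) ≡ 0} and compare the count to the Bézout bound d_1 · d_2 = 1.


Common zeros: {(1, 0)}; count = 1; Bézout bound = 1.

deg(f) = 1, deg(g) = 1, so Bézout bound = 1.
Scan x ∈ F_5. For each x, list the y ∈ F_5 with f(x, y) ≡ 0 and those with g(x, y) ≡ 0 (mod 5); the common zeros in that column are the intersection.
  x = 0: f ≡ 0 at y ∈ ∅; g ≡ 0 at y ∈ {3}; common: ∅.
  x = 1: f ≡ 0 at y ∈ {0, 1, 2, 3, 4}; g ≡ 0 at y ∈ {0}; common: {0}.
  x = 2: f ≡ 0 at y ∈ ∅; g ≡ 0 at y ∈ {2}; common: ∅.
  x = 3: f ≡ 0 at y ∈ ∅; g ≡ 0 at y ∈ {4}; common: ∅.
  x = 4: f ≡ 0 at y ∈ ∅; g ≡ 0 at y ∈ {1}; common: ∅.
Collecting: common zeros = {(1, 0)}, so the count is 1.
Comparison with the Bézout bound: 1 ≤ 1 = deg(f)·deg(g), as expected for curves with no common component (the bound is attained).


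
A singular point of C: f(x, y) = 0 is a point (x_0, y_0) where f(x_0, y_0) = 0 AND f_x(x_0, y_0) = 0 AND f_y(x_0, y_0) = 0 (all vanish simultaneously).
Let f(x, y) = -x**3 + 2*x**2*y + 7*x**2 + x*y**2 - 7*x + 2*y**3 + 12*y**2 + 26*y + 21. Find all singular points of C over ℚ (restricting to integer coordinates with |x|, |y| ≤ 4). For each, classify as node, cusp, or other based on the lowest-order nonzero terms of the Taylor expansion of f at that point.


Singular points: {(1, -2)}; classification: cusp.

Compute partial derivatives:
  f_x = -3*x**2 + 4*x*y + 14*x + y**2 - 7.
  f_y = 2*x**2 + 2*x*y + 6*y**2 + 24*y + 26.
Scan x_0 ∈ {−4, ..., 4}. For each x_0, f_y(x_0, y) is a polynomial in y; find its integer roots y ∈ {−4, ..., 4}, then test f_x and f at those candidates.
  x = -4: f_y(-4, y) = 6*y**2 + 16*y + 58; no integer root y with |y| ≤ 4.
  x = -3: f_y(-3, y) = 6*y**2 + 18*y + 44; no integer root y with |y| ≤ 4.
  x = -2: f_y(-2, y) = 6*y**2 + 20*y + 34; no integer root y with |y| ≤ 4.
  x = -1: f_y(-1, y) = 6*y**2 + 22*y + 28; no integer root y with |y| ≤ 4.
  x = 0: f_y(0, y) = 6*y**2 + 24*y + 26; no integer root y with |y| ≤ 4.
  x = 1: f_y(1, y) = 6*y**2 + 26*y + 28; vanishes at y ∈ {-2}. (1, -2): f_x = 0, f = 0 — SINGULAR.
  x = 2: f_y(2, y) = 6*y**2 + 28*y + 34; no integer root y with |y| ≤ 4.
  x = 3: f_y(3, y) = 6*y**2 + 30*y + 44; no integer root y with |y| ≤ 4.
  x = 4: f_y(4, y) = 6*y**2 + 32*y + 58; no integer root y with |y| ≤ 4.
Only singular point on the grid: (1, -2).
Classify: substitute x = 1 + u, y = -2 + v and expand: f = -u**3 + 2*u**2*v + u*v**2 + 2*v**3 + v**2.
No constant or linear terms (consistent with a singular point). Quadratic part: v**2. Cubic part: -u**3 + 2*u**2*v + u*v**2 + 2*v**3.
The quadratic part v**2 is a perfect square, so there is a single (double) tangent line v = 0, i.e. y = -2. Restricting the cubic part to that line (v = 0) leaves -u**3 ≠ 0, so f is not divisible by v and the branch is v² ≈ u**3 to lowest order — this is a cusp.
Classification: cusp.


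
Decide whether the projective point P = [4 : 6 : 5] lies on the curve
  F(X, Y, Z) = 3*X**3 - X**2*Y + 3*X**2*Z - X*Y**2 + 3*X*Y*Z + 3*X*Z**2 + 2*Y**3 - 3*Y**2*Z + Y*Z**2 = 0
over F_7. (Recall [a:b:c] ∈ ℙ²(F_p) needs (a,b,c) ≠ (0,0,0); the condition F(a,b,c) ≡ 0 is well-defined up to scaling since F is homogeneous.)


F(4,6,5) ≡ 5 (mod 7); P is NOT on the curve.

Evaluate F(4, 6, 5) term-by-term (mod 7).
  3*X**3 ↦ 3·64·1·1 = 192
  -X**2*Y ↦ -1·16·6·1 = -96
  3*X**2*Z ↦ 3·16·1·5 = 240
  -X*Y**2 ↦ -1·4·36·1 = -144
  3*X*Y*Z ↦ 3·4·6·5 = 360
  3*X*Z**2 ↦ 3·4·1·25 = 300
  2*Y**3 ↦ 2·1·216·1 = 432
  -3*Y**2*Z ↦ -3·1·36·5 = -540
  Y*Z**2 ↦ 1·1·6·25 = 150
Sum: F(4, 6, 5) = (192) + (-96) + (240) + (-144) + (360) + (300) + (432) + (-540) + (150) = 894.
Reducing mod 7: 894 ≡ 5 (mod 7).
Since F(a, b, c) ≡ 5 ≠ 0 (mod 7), P does NOT lie on the curve.
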